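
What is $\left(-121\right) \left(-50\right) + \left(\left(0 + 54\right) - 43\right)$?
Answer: $6061$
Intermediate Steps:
$\left(-121\right) \left(-50\right) + \left(\left(0 + 54\right) - 43\right) = 6050 + \left(54 - 43\right) = 6050 + 11 = 6061$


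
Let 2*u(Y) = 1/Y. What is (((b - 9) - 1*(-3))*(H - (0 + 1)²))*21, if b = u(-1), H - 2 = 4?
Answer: -1365/2 ≈ -682.50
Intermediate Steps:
u(Y) = 1/(2*Y)
H = 6 (H = 2 + 4 = 6)
b = -½ (b = (½)/(-1) = (½)*(-1) = -½ ≈ -0.50000)
(((b - 9) - 1*(-3))*(H - (0 + 1)²))*21 = (((-½ - 9) - 1*(-3))*(6 - (0 + 1)²))*21 = ((-19/2 + 3)*(6 - 1*1²))*21 = -13*(6 - 1*1)/2*21 = -13*(6 - 1)/2*21 = -13/2*5*21 = -65/2*21 = -1365/2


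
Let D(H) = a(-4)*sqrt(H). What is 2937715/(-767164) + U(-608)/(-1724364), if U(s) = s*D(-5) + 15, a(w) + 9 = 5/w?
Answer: -211070895655/55119582654 - 82*I*sqrt(5)/22689 ≈ -3.8293 - 0.0080813*I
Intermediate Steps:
a(w) = -9 + 5/w
D(H) = -41*sqrt(H)/4 (D(H) = (-9 + 5/(-4))*sqrt(H) = (-9 + 5*(-1/4))*sqrt(H) = (-9 - 5/4)*sqrt(H) = -41*sqrt(H)/4)
U(s) = 15 - 41*I*s*sqrt(5)/4 (U(s) = s*(-41*I*sqrt(5)/4) + 15 = -41*I*s*sqrt(5)/4 + 15 = 15 - 41*I*s*sqrt(5)/4)
2937715/(-767164) + U(-608)/(-1724364) = 2937715/(-767164) + (15 - 41/4*I*(-608)*sqrt(5))/(-1724364) = 2937715*(-1/767164) + (15 + 6232*I*sqrt(5))*(-1/1724364) = -2937715/767164 + (-5/574788 - 82*I*sqrt(5)/22689) = -211070895655/55119582654 - 82*I*sqrt(5)/22689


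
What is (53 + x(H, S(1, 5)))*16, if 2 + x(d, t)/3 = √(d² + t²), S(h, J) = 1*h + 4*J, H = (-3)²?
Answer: 752 + 144*√58 ≈ 1848.7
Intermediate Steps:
H = 9
S(h, J) = h + 4*J
x(d, t) = -6 + 3*√(d² + t²)
(53 + x(H, S(1, 5)))*16 = (53 + (-6 + 3*√(9² + (1 + 4*5)²)))*16 = (53 + (-6 + 3*√(81 + (1 + 20)²)))*16 = (53 + (-6 + 3*√(81 + 21²)))*16 = (53 + (-6 + 3*√(81 + 441)))*16 = (53 + (-6 + 3*√522))*16 = (53 + (-6 + 3*(3*√58)))*16 = (53 + (-6 + 9*√58))*16 = (47 + 9*√58)*16 = 752 + 144*√58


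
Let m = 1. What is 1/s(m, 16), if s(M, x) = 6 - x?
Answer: -1/10 ≈ -0.10000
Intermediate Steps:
1/s(m, 16) = 1/(6 - 1*16) = 1/(6 - 16) = 1/(-10) = -1/10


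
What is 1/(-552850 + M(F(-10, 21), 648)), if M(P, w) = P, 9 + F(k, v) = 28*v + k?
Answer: -1/552281 ≈ -1.8107e-6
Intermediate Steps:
F(k, v) = -9 + k + 28*v (F(k, v) = -9 + (28*v + k) = -9 + (k + 28*v) = -9 + k + 28*v)
1/(-552850 + M(F(-10, 21), 648)) = 1/(-552850 + (-9 - 10 + 28*21)) = 1/(-552850 + (-9 - 10 + 588)) = 1/(-552850 + 569) = 1/(-552281) = -1/552281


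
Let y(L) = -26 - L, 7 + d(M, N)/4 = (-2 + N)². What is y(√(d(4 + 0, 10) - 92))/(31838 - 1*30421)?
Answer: -2/109 - 2*√34/1417 ≈ -0.026579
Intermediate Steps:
d(M, N) = -28 + 4*(-2 + N)²
y(√(d(4 + 0, 10) - 92))/(31838 - 1*30421) = (-26 - √((-28 + 4*(-2 + 10)²) - 92))/(31838 - 1*30421) = (-26 - √((-28 + 4*8²) - 92))/(31838 - 30421) = (-26 - √((-28 + 4*64) - 92))/1417 = (-26 - √((-28 + 256) - 92))*(1/1417) = (-26 - √(228 - 92))*(1/1417) = (-26 - √136)*(1/1417) = (-26 - 2*√34)*(1/1417) = -2/109 - 2*√34/1417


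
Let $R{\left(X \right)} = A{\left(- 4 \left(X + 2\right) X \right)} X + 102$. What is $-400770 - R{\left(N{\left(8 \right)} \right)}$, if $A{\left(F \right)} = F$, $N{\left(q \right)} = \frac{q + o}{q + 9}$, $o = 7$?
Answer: $- \frac{1969440036}{4913} \approx -4.0086 \cdot 10^{5}$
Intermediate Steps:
$N{\left(q \right)} = \frac{7 + q}{9 + q}$ ($N{\left(q \right)} = \frac{q + 7}{q + 9} = \frac{7 + q}{9 + q}$)
$R{\left(X \right)} = 102 + X^{2} \left(-8 - 4 X\right)$ ($R{\left(X \right)} = - 4 \left(X + 2\right) X X + 102 = - 4 \left(2 + X\right) X X + 102 = \left(-8 - 4 X\right) X X + 102 = X \left(-8 - 4 X\right) X + 102 = X^{2} \left(-8 - 4 X\right) + 102 = 102 + X^{2} \left(-8 - 4 X\right)$)
$-400770 - R{\left(N{\left(8 \right)} \right)} = -400770 - \left(102 - 8 \left(\frac{7 + 8}{9 + 8}\right)^{2} - 4 \left(\frac{7 + 8}{9 + 8}\right)^{3}\right) = -400770 - \left(102 - 8 \left(\frac{1}{17} \cdot 15\right)^{2} - 4 \left(\frac{1}{17} \cdot 15\right)^{3}\right) = -400770 - \left(102 - 8 \left(\frac{15}{17}\right)^{2} - 4 \left(\frac{15}{17}\right)^{3}\right) = -400770 - \left(102 - \frac{1800}{289} - \frac{13500}{4913}\right) = -400770 - \frac{457026}{4913} = - \frac{1969440036}{4913}$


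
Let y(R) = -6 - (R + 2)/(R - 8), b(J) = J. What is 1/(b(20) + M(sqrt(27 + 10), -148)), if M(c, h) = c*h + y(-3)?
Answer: -1683/98040799 - 17908*sqrt(37)/98040799 ≈ -0.0011282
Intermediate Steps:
y(R) = -6 - (2 + R)/(-8 + R)
M(c, h) = -67/11 + c*h (M(c, h) = c*h + (46 - 7*(-3))/(-8 - 3) = c*h + (46 + 21)/(-11) = c*h - 1/11*67 = c*h - 67/11 = -67/11 + c*h)
1/(b(20) + M(sqrt(27 + 10), -148)) = 1/(20 + (-67/11 + sqrt(27 + 10)*(-148))) = 1/(20 + (-67/11 + sqrt(37)*(-148))) = 1/(20 + (-67/11 - 148*sqrt(37))) = 1/(153/11 - 148*sqrt(37))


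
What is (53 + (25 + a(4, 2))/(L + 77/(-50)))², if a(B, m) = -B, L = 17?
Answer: 1765596361/597529 ≈ 2954.8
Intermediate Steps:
(53 + (25 + a(4, 2))/(L + 77/(-50)))² = (53 + (25 - 1*4)/(17 + 77/(-50)))² = (53 + (25 - 4)/(17 + 77*(-1/50)))² = (53 + 21/(17 - 77/50))² = (53 + 21/(773/50))² = (53 + 21*(50/773))² = (53 + 1050/773)² = (42019/773)² = 1765596361/597529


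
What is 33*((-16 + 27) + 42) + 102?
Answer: 1851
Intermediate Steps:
33*((-16 + 27) + 42) + 102 = 33*(11 + 42) + 102 = 33*53 + 102 = 1749 + 102 = 1851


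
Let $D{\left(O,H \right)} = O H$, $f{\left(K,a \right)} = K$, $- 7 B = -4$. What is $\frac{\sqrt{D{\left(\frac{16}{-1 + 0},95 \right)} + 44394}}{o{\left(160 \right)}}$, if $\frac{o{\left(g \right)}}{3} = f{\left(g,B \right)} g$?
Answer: $\frac{\sqrt{42874}}{76800} \approx 0.0026961$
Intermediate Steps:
$B = \frac{4}{7}$ ($B = \left(- \frac{1}{7}\right) \left(-4\right) = \frac{4}{7} \approx 0.57143$)
$o{\left(g \right)} = 3 g^{2}$ ($o{\left(g \right)} = 3 g g = 3 g^{2}$)
$D{\left(O,H \right)} = H O$
$\frac{\sqrt{D{\left(\frac{16}{-1 + 0},95 \right)} + 44394}}{o{\left(160 \right)}} = \frac{\sqrt{95 \frac{16}{-1 + 0} + 44394}}{3 \cdot 160^{2}} = \frac{\sqrt{95 \frac{16}{-1} + 44394}}{3 \cdot 25600} = \frac{\sqrt{95 \cdot 16 \left(-1\right) + 44394}}{76800} = \sqrt{95 \left(-16\right) + 44394} \cdot \frac{1}{76800} = \sqrt{-1520 + 44394} \cdot \frac{1}{76800} = \sqrt{42874} \cdot \frac{1}{76800} = \frac{\sqrt{42874}}{76800}$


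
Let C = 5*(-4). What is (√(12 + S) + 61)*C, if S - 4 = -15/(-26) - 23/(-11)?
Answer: -1220 - 10*√1526954/143 ≈ -1306.4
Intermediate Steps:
C = -20
S = 1907/286 (S = 4 + (-15/(-26) - 23/(-11)) = 4 + (-15*(-1/26) - 23*(-1/11)) = 4 + (15/26 + 23/11) = 4 + 763/286 = 1907/286 ≈ 6.6678)
(√(12 + S) + 61)*C = (√(12 + 1907/286) + 61)*(-20) = (√(5339/286) + 61)*(-20) = (√1526954/286 + 61)*(-20) = (61 + √1526954/286)*(-20) = -1220 - 10*√1526954/143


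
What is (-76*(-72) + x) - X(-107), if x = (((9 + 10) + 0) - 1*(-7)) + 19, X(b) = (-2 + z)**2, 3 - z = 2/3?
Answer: 49652/9 ≈ 5516.9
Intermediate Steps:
z = 7/3 (z = 3 - 2/3 = 7/3 ≈ 2.3333)
X(b) = 1/9 (X(b) = (-2 + 7/3)**2 = (1/3)**2 = 1/9)
x = 45 (x = ((19 + 0) + 7) + 19 = (19 + 7) + 19 = 26 + 19 = 45)
(-76*(-72) + x) - X(-107) = (-76*(-72) + 45) - 1*1/9 = (5472 + 45) - 1/9 = 5517 - 1/9 = 49652/9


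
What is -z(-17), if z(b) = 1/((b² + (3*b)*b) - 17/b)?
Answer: -1/1157 ≈ -0.00086430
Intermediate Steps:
z(b) = 1/(-17/b + 4*b²) (z(b) = 1/((b² + 3*b²) - 17/b) = 1/(4*b² - 17/b) = 1/(-17/b + 4*b²))
-z(-17) = -(-17)/(-17 + 4*(-17)³) = -(-17)/(-17 + 4*(-4913)) = -(-17)/(-17 - 19652) = -(-17)/(-19669) = -(-17)*(-1)/19669 = -1*1/1157 = -1/1157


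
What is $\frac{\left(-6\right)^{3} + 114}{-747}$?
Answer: $\frac{34}{249} \approx 0.13655$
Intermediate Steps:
$\frac{\left(-6\right)^{3} + 114}{-747} = \left(-216 + 114\right) \left(- \frac{1}{747}\right) = \left(-102\right) \left(- \frac{1}{747}\right) = \frac{34}{249}$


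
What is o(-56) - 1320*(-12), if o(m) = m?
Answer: 15784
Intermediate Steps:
o(-56) - 1320*(-12) = -56 - 1320*(-12) = -56 + 15840 = 15784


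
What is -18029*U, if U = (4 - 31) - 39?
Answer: 1189914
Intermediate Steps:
U = -66 (U = -27 - 39 = -66)
-18029*U = -18029*(-66) = 1189914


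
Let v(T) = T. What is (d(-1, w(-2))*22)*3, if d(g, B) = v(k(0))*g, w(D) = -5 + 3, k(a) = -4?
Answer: 264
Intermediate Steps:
w(D) = -2
d(g, B) = -4*g
(d(-1, w(-2))*22)*3 = (-4*(-1)*22)*3 = (4*22)*3 = 88*3 = 264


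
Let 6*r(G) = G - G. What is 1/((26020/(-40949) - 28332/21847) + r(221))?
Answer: -894612803/1728626008 ≈ -0.51753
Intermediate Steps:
r(G) = 0 (r(G) = (G - G)/6 = (⅙)*0 = 0)
1/((26020/(-40949) - 28332/21847) + r(221)) = 1/((26020/(-40949) - 28332/21847) + 0) = 1/((26020*(-1/40949) - 28332*1/21847) + 0) = 1/((-26020/40949 - 28332/21847) + 0) = 1/(-1728626008/894612803 + 0) = 1/(-1728626008/894612803) = -894612803/1728626008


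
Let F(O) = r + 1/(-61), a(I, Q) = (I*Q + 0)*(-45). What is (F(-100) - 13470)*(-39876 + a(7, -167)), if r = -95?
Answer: -10532814714/61 ≈ -1.7267e+8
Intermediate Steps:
a(I, Q) = -45*I*Q (a(I, Q) = (I*Q)*(-45) = -45*I*Q)
F(O) = -5796/61 (F(O) = -95 + 1/(-61) = -95 - 1/61 = -5796/61)
(F(-100) - 13470)*(-39876 + a(7, -167)) = (-5796/61 - 13470)*(-39876 - 45*7*(-167)) = -827466*(-39876 + 52605)/61 = -827466/61*12729 = -10532814714/61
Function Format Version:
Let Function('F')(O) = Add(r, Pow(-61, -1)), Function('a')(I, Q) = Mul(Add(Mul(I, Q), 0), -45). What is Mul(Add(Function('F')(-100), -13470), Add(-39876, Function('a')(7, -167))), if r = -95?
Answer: Rational(-10532814714, 61) ≈ -1.7267e+8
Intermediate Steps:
Function('a')(I, Q) = Mul(-45, I, Q) (Function('a')(I, Q) = Mul(Mul(I, Q), -45) = Mul(-45, I, Q))
Function('F')(O) = Rational(-5796, 61) (Function('F')(O) = Add(-95, Pow(-61, -1)) = Add(-95, Rational(-1, 61)) = Rational(-5796, 61))
Mul(Add(Function('F')(-100), -13470), Add(-39876, Function('a')(7, -167))) = Mul(Add(Rational(-5796, 61), -13470), Add(-39876, Mul(-45, 7, -167))) = Mul(Rational(-827466, 61), Add(-39876, 52605)) = Mul(Rational(-827466, 61), 12729) = Rational(-10532814714, 61)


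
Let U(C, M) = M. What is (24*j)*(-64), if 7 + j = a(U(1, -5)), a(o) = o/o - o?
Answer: 1536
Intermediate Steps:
a(o) = 1 - o
j = -1 (j = -7 + (1 - 1*(-5)) = -7 + (1 + 5) = -7 + 6 = -1)
(24*j)*(-64) = (24*(-1))*(-64) = -24*(-64) = 1536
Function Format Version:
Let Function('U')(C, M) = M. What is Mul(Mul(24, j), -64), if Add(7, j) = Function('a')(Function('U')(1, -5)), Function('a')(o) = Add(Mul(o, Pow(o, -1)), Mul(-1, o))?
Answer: 1536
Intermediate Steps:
Function('a')(o) = Add(1, Mul(-1, o))
j = -1 (j = Add(-7, Add(1, Mul(-1, -5))) = Add(-7, Add(1, 5)) = Add(-7, 6) = -1)
Mul(Mul(24, j), -64) = Mul(Mul(24, -1), -64) = Mul(-24, -64) = 1536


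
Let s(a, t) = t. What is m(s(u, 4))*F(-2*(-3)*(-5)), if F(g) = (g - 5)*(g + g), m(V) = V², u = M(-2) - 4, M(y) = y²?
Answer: 33600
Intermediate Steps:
u = 0 (u = (-2)² - 4 = 4 - 4 = 0)
F(g) = 2*g*(-5 + g) (F(g) = (-5 + g)*(2*g) = 2*g*(-5 + g))
m(s(u, 4))*F(-2*(-3)*(-5)) = 4²*(2*(-2*(-3)*(-5))*(-5 - 2*(-3)*(-5))) = 16*(2*(6*(-5))*(-5 + 6*(-5))) = 16*(2*(-30)*(-5 - 30)) = 16*(2*(-30)*(-35)) = 16*2100 = 33600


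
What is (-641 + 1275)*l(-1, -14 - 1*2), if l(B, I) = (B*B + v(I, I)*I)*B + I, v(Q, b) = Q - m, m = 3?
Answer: -203514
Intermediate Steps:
v(Q, b) = -3 + Q (v(Q, b) = Q - 1*3 = Q - 3 = -3 + Q)
l(B, I) = I + B*(B² + I*(-3 + I)) (l(B, I) = (B*B + (-3 + I)*I)*B + I = (B² + I*(-3 + I))*B + I = B*(B² + I*(-3 + I)) + I = I + B*(B² + I*(-3 + I)))
(-641 + 1275)*l(-1, -14 - 1*2) = (-641 + 1275)*((-14 - 1*2) + (-1)³ - (-14 - 1*2)*(-3 + (-14 - 1*2))) = 634*((-14 - 2) - 1 - (-14 - 2)*(-3 + (-14 - 2))) = 634*(-16 - 1 - 1*(-16)*(-3 - 16)) = 634*(-16 - 1 - 1*(-16)*(-19)) = 634*(-16 - 1 - 304) = 634*(-321) = -203514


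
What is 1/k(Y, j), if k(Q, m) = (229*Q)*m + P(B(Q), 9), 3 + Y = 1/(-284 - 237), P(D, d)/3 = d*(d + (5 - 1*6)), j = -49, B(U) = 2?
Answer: 521/17662180 ≈ 2.9498e-5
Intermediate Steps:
P(D, d) = 3*d*(-1 + d) (P(D, d) = 3*(d*(d + (5 - 1*6))) = 3*(d*(d + (5 - 6))) = 3*(d*(d - 1)) = 3*(d*(-1 + d)) = 3*d*(-1 + d))
Y = -1564/521 (Y = -3 + 1/(-284 - 237) = -3 + 1/(-521) = -3 - 1/521 = -1564/521 ≈ -3.0019)
k(Q, m) = 216 + 229*Q*m (k(Q, m) = (229*Q)*m + 3*9*(-1 + 9) = 229*Q*m + 3*9*8 = 229*Q*m + 216 = 216 + 229*Q*m)
1/k(Y, j) = 1/(216 + 229*(-1564/521)*(-49)) = 1/(216 + 17549644/521) = 1/(17662180/521) = 521/17662180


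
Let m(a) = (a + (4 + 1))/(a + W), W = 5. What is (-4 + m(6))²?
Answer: 9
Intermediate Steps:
m(a) = 1 (m(a) = (a + (4 + 1))/(a + 5) = (a + 5)/(5 + a) = (5 + a)/(5 + a) = 1)
(-4 + m(6))² = (-4 + 1)² = (-3)² = 9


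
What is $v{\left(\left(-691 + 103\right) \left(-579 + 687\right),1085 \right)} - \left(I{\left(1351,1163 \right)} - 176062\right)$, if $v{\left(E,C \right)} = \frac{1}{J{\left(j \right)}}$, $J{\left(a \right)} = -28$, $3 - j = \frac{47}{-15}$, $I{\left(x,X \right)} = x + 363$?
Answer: $\frac{4881743}{28} \approx 1.7435 \cdot 10^{5}$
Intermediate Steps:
$I{\left(x,X \right)} = 363 + x$
$j = \frac{92}{15}$ ($j = 3 - \frac{47}{-15} = 3 - 47 \left(- \frac{1}{15}\right) = 3 - - \frac{47}{15} = 3 + \frac{47}{15} = \frac{92}{15} \approx 6.1333$)
$v{\left(E,C \right)} = - \frac{1}{28}$ ($v{\left(E,C \right)} = \frac{1}{-28} = - \frac{1}{28}$)
$v{\left(\left(-691 + 103\right) \left(-579 + 687\right),1085 \right)} - \left(I{\left(1351,1163 \right)} - 176062\right) = - \frac{1}{28} - \left(\left(363 + 1351\right) - 176062\right) = - \frac{1}{28} - \left(1714 - 176062\right) = - \frac{1}{28} - -174348 = - \frac{1}{28} + 174348 = \frac{4881743}{28}$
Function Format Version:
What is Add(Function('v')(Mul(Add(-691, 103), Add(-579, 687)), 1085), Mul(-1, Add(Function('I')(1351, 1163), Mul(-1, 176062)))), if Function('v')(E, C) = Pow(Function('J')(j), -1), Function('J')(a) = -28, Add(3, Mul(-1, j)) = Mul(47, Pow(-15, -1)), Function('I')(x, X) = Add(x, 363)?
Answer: Rational(4881743, 28) ≈ 1.7435e+5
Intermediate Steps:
Function('I')(x, X) = Add(363, x)
j = Rational(92, 15) (j = Add(3, Mul(-1, Mul(47, Pow(-15, -1)))) = Add(3, Mul(-1, Mul(47, Rational(-1, 15)))) = Add(3, Mul(-1, Rational(-47, 15))) = Add(3, Rational(47, 15)) = Rational(92, 15) ≈ 6.1333)
Function('v')(E, C) = Rational(-1, 28) (Function('v')(E, C) = Pow(-28, -1) = Rational(-1, 28))
Add(Function('v')(Mul(Add(-691, 103), Add(-579, 687)), 1085), Mul(-1, Add(Function('I')(1351, 1163), Mul(-1, 176062)))) = Add(Rational(-1, 28), Mul(-1, Add(Add(363, 1351), Mul(-1, 176062)))) = Add(Rational(-1, 28), Mul(-1, Add(1714, -176062))) = Add(Rational(-1, 28), Mul(-1, -174348)) = Add(Rational(-1, 28), 174348) = Rational(4881743, 28)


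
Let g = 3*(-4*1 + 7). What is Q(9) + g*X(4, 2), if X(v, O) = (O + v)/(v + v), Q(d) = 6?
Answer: 51/4 ≈ 12.750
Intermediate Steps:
X(v, O) = (O + v)/(2*v) (X(v, O) = (O + v)/((2*v)) = (O + v)*(1/(2*v)) = (O + v)/(2*v))
g = 9 (g = 3*(-4 + 7) = 3*3 = 9)
Q(9) + g*X(4, 2) = 6 + 9*((1/2)*(2 + 4)/4) = 6 + 9*((1/2)*(1/4)*6) = 6 + 9*(3/4) = 6 + 27/4 = 51/4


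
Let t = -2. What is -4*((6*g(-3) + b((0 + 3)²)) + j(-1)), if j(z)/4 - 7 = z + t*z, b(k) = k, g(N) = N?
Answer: -92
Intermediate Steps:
j(z) = 28 - 4*z (j(z) = 28 + 4*(z - 2*z) = 28 + 4*(-z) = 28 - 4*z)
-4*((6*g(-3) + b((0 + 3)²)) + j(-1)) = -4*((6*(-3) + (0 + 3)²) + (28 - 4*(-1))) = -4*((-18 + 3²) + (28 + 4)) = -4*((-18 + 9) + 32) = -4*(-9 + 32) = -4*23 = -92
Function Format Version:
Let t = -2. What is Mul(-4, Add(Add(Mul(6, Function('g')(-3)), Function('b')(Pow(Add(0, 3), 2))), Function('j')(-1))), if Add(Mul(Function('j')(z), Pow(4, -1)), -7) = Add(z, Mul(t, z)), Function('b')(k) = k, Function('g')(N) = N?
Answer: -92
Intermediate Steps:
Function('j')(z) = Add(28, Mul(-4, z)) (Function('j')(z) = Add(28, Mul(4, Add(z, Mul(-2, z)))) = Add(28, Mul(4, Mul(-1, z))) = Add(28, Mul(-4, z)))
Mul(-4, Add(Add(Mul(6, Function('g')(-3)), Function('b')(Pow(Add(0, 3), 2))), Function('j')(-1))) = Mul(-4, Add(Add(Mul(6, -3), Pow(Add(0, 3), 2)), Add(28, Mul(-4, -1)))) = Mul(-4, Add(Add(-18, Pow(3, 2)), Add(28, 4))) = Mul(-4, Add(Add(-18, 9), 32)) = Mul(-4, Add(-9, 32)) = Mul(-4, 23) = -92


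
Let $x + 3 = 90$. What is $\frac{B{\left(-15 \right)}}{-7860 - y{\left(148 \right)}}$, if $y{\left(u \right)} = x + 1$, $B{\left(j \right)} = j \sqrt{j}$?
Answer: $\frac{15 i \sqrt{15}}{7948} \approx 0.0073094 i$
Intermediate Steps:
$x = 87$ ($x = -3 + 90 = 87$)
$B{\left(j \right)} = j^{\frac{3}{2}}$
$y{\left(u \right)} = 88$ ($y{\left(u \right)} = 87 + 1 = 88$)
$\frac{B{\left(-15 \right)}}{-7860 - y{\left(148 \right)}} = \frac{\left(-15\right)^{\frac{3}{2}}}{-7860 - 88} = \frac{\left(-15\right) i \sqrt{15}}{-7860 - 88} = \frac{\left(-15\right) i \sqrt{15}}{-7948} = - 15 i \sqrt{15} \left(- \frac{1}{7948}\right) = \frac{15 i \sqrt{15}}{7948}$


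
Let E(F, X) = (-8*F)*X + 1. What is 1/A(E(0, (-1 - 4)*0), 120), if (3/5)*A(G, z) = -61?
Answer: -3/305 ≈ -0.0098361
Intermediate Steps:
E(F, X) = 1 - 8*F*X (E(F, X) = -8*F*X + 1 = 1 - 8*F*X)
A(G, z) = -305/3 (A(G, z) = (5/3)*(-61) = -305/3)
1/A(E(0, (-1 - 4)*0), 120) = 1/(-305/3) = -3/305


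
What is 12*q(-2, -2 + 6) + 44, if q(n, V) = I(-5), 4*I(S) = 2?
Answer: 50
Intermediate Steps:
I(S) = ½ (I(S) = (¼)*2 = ½)
q(n, V) = ½
12*q(-2, -2 + 6) + 44 = 12*(½) + 44 = 6 + 44 = 50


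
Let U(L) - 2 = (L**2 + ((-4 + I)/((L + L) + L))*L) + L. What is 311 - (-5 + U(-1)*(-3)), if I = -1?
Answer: 317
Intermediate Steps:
U(L) = 1/3 + L + L**2 (U(L) = 2 + ((L**2 + ((-4 - 1)/((L + L) + L))*L) + L) = 2 + ((L**2 + (-5/(2*L + L))*L) + L) = 2 + ((L**2 + (-5*1/(3*L))*L) + L) = 2 + ((L**2 + (-5/(3*L))*L) + L) = 2 + ((L**2 - 5/3) + L) = 2 + ((-5/3 + L**2) + L) = 2 + (-5/3 + L + L**2) = 1/3 + L + L**2)
311 - (-5 + U(-1)*(-3)) = 311 - (-5 + (1/3 - 1 + (-1)**2)*(-3)) = 311 - (-5 + (1/3 - 1 + 1)*(-3)) = 311 - (-5 + (1/3)*(-3)) = 311 - (-5 - 1) = 311 - 1*(-6) = 311 + 6 = 317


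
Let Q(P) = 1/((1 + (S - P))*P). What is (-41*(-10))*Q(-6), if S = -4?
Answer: -205/9 ≈ -22.778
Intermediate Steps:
Q(P) = 1/(P*(-3 - P)) (Q(P) = 1/((1 + (-4 - P))*P) = 1/((-3 - P)*P) = 1/(P*(-3 - P)))
(-41*(-10))*Q(-6) = (-41*(-10))*(-1/(-6*(3 - 6))) = 410*(-1*(-⅙)/(-3)) = 410*(-1*(-⅙)*(-⅓)) = 410*(-1/18) = -205/9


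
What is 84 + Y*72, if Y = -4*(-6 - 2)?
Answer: 2388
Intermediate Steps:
Y = 32 (Y = -4*(-8) = 32)
84 + Y*72 = 84 + 32*72 = 84 + 2304 = 2388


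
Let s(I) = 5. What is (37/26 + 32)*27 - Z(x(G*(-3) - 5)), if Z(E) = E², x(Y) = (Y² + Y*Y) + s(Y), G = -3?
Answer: -12131/26 ≈ -466.58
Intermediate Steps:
x(Y) = 5 + 2*Y² (x(Y) = (Y² + Y*Y) + 5 = (Y² + Y²) + 5 = 2*Y² + 5 = 5 + 2*Y²)
(37/26 + 32)*27 - Z(x(G*(-3) - 5)) = (37/26 + 32)*27 - (5 + 2*(-3*(-3) - 5)²)² = (37*(1/26) + 32)*27 - (5 + 2*(9 - 5)²)² = (37/26 + 32)*27 - (5 + 2*4²)² = (869/26)*27 - (5 + 2*16)² = 23463/26 - (5 + 32)² = 23463/26 - 1*37² = 23463/26 - 1*1369 = 23463/26 - 1369 = -12131/26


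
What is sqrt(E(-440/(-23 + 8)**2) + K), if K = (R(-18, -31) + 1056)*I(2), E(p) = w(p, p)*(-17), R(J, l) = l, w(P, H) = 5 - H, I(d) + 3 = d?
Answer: I*sqrt(257230)/15 ≈ 33.812*I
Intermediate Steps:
I(d) = -3 + d
E(p) = -85 + 17*p (E(p) = (5 - p)*(-17) = -85 + 17*p)
K = -1025 (K = (-31 + 1056)*(-3 + 2) = 1025*(-1) = -1025)
sqrt(E(-440/(-23 + 8)**2) + K) = sqrt((-85 + 17*(-440/(-23 + 8)**2)) - 1025) = sqrt((-85 + 17*(-440/((-15)**2))) - 1025) = sqrt((-85 + 17*(-440/225)) - 1025) = sqrt((-85 + 17*(-440*1/225)) - 1025) = sqrt((-85 + 17*(-88/45)) - 1025) = sqrt((-85 - 1496/45) - 1025) = sqrt(-5321/45 - 1025) = sqrt(-51446/45) = I*sqrt(257230)/15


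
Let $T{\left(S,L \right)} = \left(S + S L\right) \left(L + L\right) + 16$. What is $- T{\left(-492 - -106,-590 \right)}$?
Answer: $268277704$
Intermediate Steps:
$T{\left(S,L \right)} = 16 + 2 L \left(S + L S\right)$ ($T{\left(S,L \right)} = \left(S + L S\right) 2 L + 16 = 2 L \left(S + L S\right) + 16 = 16 + 2 L \left(S + L S\right)$)
$- T{\left(-492 - -106,-590 \right)} = - (16 + 2 \left(-590\right) \left(-492 - -106\right) + 2 \left(-492 - -106\right) \left(-590\right)^{2}) = - (16 + 2 \left(-590\right) \left(-492 + 106\right) + 2 \left(-492 + 106\right) 348100) = - (16 + 2 \left(-590\right) \left(-386\right) + 2 \left(-386\right) 348100) = - (16 + 455480 - 268733200) = \left(-1\right) \left(-268277704\right) = 268277704$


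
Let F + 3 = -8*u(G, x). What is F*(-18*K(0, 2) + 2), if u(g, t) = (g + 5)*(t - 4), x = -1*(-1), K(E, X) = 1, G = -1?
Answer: -1488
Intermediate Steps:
x = 1
u(g, t) = (-4 + t)*(5 + g) (u(g, t) = (5 + g)*(-4 + t) = (-4 + t)*(5 + g))
F = 93 (F = -3 - 8*(-20 - 4*(-1) + 5*1 - 1*1) = -3 - 8*(-20 + 4 + 5 - 1) = -3 - 8*(-12) = -3 + 96 = 93)
F*(-18*K(0, 2) + 2) = 93*(-18*1 + 2) = 93*(-18 + 2) = 93*(-16) = -1488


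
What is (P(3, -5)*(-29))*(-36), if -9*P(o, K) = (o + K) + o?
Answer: -116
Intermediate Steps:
P(o, K) = -2*o/9 - K/9 (P(o, K) = -((o + K) + o)/9 = -((K + o) + o)/9 = -(K + 2*o)/9 = -2*o/9 - K/9)
(P(3, -5)*(-29))*(-36) = ((-2/9*3 - ⅑*(-5))*(-29))*(-36) = ((-⅔ + 5/9)*(-29))*(-36) = -⅑*(-29)*(-36) = (29/9)*(-36) = -116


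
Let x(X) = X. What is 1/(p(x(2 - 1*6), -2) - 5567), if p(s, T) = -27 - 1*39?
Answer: -1/5633 ≈ -0.00017753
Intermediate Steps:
p(s, T) = -66 (p(s, T) = -27 - 39 = -66)
1/(p(x(2 - 1*6), -2) - 5567) = 1/(-66 - 5567) = 1/(-5633) = -1/5633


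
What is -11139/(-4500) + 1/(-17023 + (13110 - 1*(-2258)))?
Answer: 1228703/496500 ≈ 2.4747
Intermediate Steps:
-11139/(-4500) + 1/(-17023 + (13110 - 1*(-2258))) = -11139*(-1/4500) + 1/(-17023 + (13110 + 2258)) = 3713/1500 + 1/(-17023 + 15368) = 3713/1500 + 1/(-1655) = 3713/1500 - 1/1655 = 1228703/496500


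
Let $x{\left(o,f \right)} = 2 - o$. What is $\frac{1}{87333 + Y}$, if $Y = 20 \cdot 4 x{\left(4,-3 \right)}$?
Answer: $\frac{1}{87173} \approx 1.1471 \cdot 10^{-5}$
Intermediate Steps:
$Y = -160$ ($Y = 20 \cdot 4 \left(2 - 4\right) = 80 \left(2 - 4\right) = 80 \left(-2\right) = -160$)
$\frac{1}{87333 + Y} = \frac{1}{87333 - 160} = \frac{1}{87173}$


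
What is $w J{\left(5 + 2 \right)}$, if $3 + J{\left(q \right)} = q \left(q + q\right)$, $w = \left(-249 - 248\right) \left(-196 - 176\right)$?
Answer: $17563980$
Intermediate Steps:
$w = 184884$ ($w = \left(-497\right) \left(-372\right) = 184884$)
$J{\left(q \right)} = -3 + 2 q^{2}$ ($J{\left(q \right)} = -3 + q \left(q + q\right) = -3 + q 2 q = -3 + 2 q^{2}$)
$w J{\left(5 + 2 \right)} = 184884 \left(-3 + 2 \left(5 + 2\right)^{2}\right) = 184884 \left(-3 + 2 \cdot 7^{2}\right) = 184884 \left(-3 + 2 \cdot 49\right) = 184884 \left(-3 + 98\right) = 184884 \cdot 95 = 17563980$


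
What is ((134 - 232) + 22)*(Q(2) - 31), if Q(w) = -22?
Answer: 4028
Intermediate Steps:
((134 - 232) + 22)*(Q(2) - 31) = ((134 - 232) + 22)*(-22 - 31) = (-98 + 22)*(-53) = -76*(-53) = 4028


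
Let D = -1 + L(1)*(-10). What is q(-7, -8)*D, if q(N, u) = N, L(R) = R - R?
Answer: 7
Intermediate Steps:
L(R) = 0
D = -1 (D = -1 + 0*(-10) = -1 + 0 = -1)
q(-7, -8)*D = -7*(-1) = 7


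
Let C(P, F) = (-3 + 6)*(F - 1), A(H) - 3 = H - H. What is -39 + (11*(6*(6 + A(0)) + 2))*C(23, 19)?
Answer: 33225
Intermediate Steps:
A(H) = 3 (A(H) = 3 + (H - H) = 3 + 0 = 3)
C(P, F) = -3 + 3*F (C(P, F) = 3*(-1 + F) = -3 + 3*F)
-39 + (11*(6*(6 + A(0)) + 2))*C(23, 19) = -39 + (11*(6*(6 + 3) + 2))*(-3 + 3*19) = -39 + (11*(6*9 + 2))*(-3 + 57) = -39 + (11*(54 + 2))*54 = -39 + (11*56)*54 = -39 + 616*54 = -39 + 33264 = 33225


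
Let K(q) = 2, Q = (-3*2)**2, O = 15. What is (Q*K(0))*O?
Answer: 1080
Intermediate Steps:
Q = 36 (Q = (-6)**2 = 36)
(Q*K(0))*O = (36*2)*15 = 72*15 = 1080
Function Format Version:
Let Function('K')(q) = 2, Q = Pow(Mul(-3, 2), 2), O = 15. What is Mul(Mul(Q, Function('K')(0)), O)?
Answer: 1080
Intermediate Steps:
Q = 36 (Q = Pow(-6, 2) = 36)
Mul(Mul(Q, Function('K')(0)), O) = Mul(Mul(36, 2), 15) = Mul(72, 15) = 1080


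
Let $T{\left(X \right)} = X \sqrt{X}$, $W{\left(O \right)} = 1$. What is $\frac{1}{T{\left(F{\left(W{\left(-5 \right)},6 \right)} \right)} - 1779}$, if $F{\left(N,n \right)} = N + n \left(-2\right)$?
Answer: $\frac{i}{- 1779 i + 11 \sqrt{11}} \approx -0.00056188 + 1.1523 \cdot 10^{-5} i$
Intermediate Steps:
$F{\left(N,n \right)} = N - 2 n$
$T{\left(X \right)} = X^{\frac{3}{2}}$
$\frac{1}{T{\left(F{\left(W{\left(-5 \right)},6 \right)} \right)} - 1779} = \frac{1}{\left(1 - 12\right)^{\frac{3}{2}} - 1779} = \frac{1}{\left(-11\right)^{\frac{3}{2}} - 1779} = \frac{1}{- 11 i \sqrt{11} - 1779} = \frac{1}{-1779 - 11 i \sqrt{11}}$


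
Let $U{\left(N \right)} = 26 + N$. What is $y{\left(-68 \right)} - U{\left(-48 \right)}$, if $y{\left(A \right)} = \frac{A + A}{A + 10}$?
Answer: $\frac{706}{29} \approx 24.345$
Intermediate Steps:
$y{\left(A \right)} = \frac{2 A}{10 + A}$
$y{\left(-68 \right)} - U{\left(-48 \right)} = 2 \left(-68\right) \frac{1}{10 - 68} - \left(26 - 48\right) = 2 \left(-68\right) \frac{1}{-58} - -22 = 2 \left(-68\right) \left(- \frac{1}{58}\right) + 22 = \frac{68}{29} + 22 = \frac{706}{29}$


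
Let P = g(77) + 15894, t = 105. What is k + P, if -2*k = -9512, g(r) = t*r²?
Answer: 643195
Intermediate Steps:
g(r) = 105*r²
k = 4756 (k = -½*(-9512) = 4756)
P = 638439 (P = 105*77² + 15894 = 105*5929 + 15894 = 622545 + 15894 = 638439)
k + P = 4756 + 638439 = 643195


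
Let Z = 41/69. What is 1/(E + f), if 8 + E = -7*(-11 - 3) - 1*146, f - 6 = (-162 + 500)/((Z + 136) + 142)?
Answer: -19223/937828 ≈ -0.020497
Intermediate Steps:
Z = 41/69 (Z = 41*(1/69) = 41/69 ≈ 0.59420)
f = 138660/19223 (f = 6 + (-162 + 500)/((41/69 + 136) + 142) = 6 + 338/(9425/69 + 142) = 6 + 338/(19223/69) = 6 + 338*(69/19223) = 6 + 23322/19223 = 138660/19223 ≈ 7.2132)
E = -56 (E = -8 + (-7*(-11 - 3) - 1*146) = -8 + (-7*(-14) - 146) = -8 + (98 - 146) = -8 - 48 = -56)
1/(E + f) = 1/(-56 + 138660/19223) = 1/(-937828/19223) = -19223/937828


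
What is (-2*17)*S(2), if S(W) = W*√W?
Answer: -68*√2 ≈ -96.167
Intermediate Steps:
S(W) = W^(3/2)
(-2*17)*S(2) = (-2*17)*2^(3/2) = -68*√2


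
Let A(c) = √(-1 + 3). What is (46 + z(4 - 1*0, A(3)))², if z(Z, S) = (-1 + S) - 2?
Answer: (43 + √2)² ≈ 1972.6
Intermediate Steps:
A(c) = √2
z(Z, S) = -3 + S
(46 + z(4 - 1*0, A(3)))² = (46 + (-3 + √2))² = (43 + √2)²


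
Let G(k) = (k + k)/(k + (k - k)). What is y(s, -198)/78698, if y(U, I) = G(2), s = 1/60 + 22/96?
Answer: 1/39349 ≈ 2.5414e-5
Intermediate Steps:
s = 59/240 (s = 1*(1/60) + 22*(1/96) = 1/60 + 11/48 = 59/240 ≈ 0.24583)
G(k) = 2 (G(k) = (2*k)/(k + 0) = (2*k)/k = 2)
y(U, I) = 2
y(s, -198)/78698 = 2/78698 = 2*(1/78698) = 1/39349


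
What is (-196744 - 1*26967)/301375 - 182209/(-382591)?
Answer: -30676577826/115303362625 ≈ -0.26605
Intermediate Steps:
(-196744 - 1*26967)/301375 - 182209/(-382591) = (-196744 - 26967)*(1/301375) - 182209*(-1/382591) = -223711*1/301375 + 182209/382591 = -223711/301375 + 182209/382591 = -30676577826/115303362625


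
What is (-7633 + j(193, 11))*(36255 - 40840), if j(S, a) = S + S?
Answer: 33227495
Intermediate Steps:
j(S, a) = 2*S
(-7633 + j(193, 11))*(36255 - 40840) = (-7633 + 2*193)*(36255 - 40840) = (-7633 + 386)*(-4585) = -7247*(-4585) = 33227495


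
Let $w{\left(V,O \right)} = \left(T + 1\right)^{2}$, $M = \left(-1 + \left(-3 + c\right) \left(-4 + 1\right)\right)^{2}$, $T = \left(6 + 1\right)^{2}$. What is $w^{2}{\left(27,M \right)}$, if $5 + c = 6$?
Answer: $6250000$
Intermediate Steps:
$c = 1$ ($c = -5 + 6 = 1$)
$T = 49$ ($T = 7^{2} = 49$)
$M = 25$ ($M = \left(-1 + \left(-3 + 1\right) \left(-4 + 1\right)\right)^{2} = \left(-1 - -6\right)^{2} = \left(-1 + 6\right)^{2} = 5^{2} = 25$)
$w{\left(V,O \right)} = 2500$ ($w{\left(V,O \right)} = \left(49 + 1\right)^{2} = 50^{2} = 2500$)
$w^{2}{\left(27,M \right)} = 2500^{2} = 6250000$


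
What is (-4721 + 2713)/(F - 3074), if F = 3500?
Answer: -1004/213 ≈ -4.7136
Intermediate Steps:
(-4721 + 2713)/(F - 3074) = (-4721 + 2713)/(3500 - 3074) = -2008/426 = -2008*1/426 = -1004/213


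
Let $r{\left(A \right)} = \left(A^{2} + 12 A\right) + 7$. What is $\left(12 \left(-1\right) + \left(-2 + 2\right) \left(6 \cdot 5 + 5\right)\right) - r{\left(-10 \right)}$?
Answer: $1$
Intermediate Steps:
$r{\left(A \right)} = 7 + A^{2} + 12 A$
$\left(12 \left(-1\right) + \left(-2 + 2\right) \left(6 \cdot 5 + 5\right)\right) - r{\left(-10 \right)} = \left(12 \left(-1\right) + \left(-2 + 2\right) \left(6 \cdot 5 + 5\right)\right) - \left(7 + \left(-10\right)^{2} + 12 \left(-10\right)\right) = \left(-12 + 0 \left(30 + 5\right)\right) - \left(7 + 100 - 120\right) = \left(-12 + 0 \cdot 35\right) - -13 = \left(-12 + 0\right) + 13 = -12 + 13 = 1$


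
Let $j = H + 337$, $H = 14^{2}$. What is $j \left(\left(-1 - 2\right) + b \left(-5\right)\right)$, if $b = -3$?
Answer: $6396$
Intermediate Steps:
$H = 196$
$j = 533$ ($j = 196 + 337 = 533$)
$j \left(\left(-1 - 2\right) + b \left(-5\right)\right) = 533 \left(\left(-1 - 2\right) - -15\right) = 533 \left(\left(-1 - 2\right) + 15\right) = 533 \left(-3 + 15\right) = 533 \cdot 12 = 6396$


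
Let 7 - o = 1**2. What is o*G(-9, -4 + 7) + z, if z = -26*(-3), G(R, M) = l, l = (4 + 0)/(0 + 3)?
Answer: 86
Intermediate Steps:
l = 4/3 ≈ 1.3333
G(R, M) = 4/3
o = 6 (o = 7 - 1*1**2 = 7 - 1*1 = 7 - 1 = 6)
z = 78
o*G(-9, -4 + 7) + z = 6*(4/3) + 78 = 8 + 78 = 86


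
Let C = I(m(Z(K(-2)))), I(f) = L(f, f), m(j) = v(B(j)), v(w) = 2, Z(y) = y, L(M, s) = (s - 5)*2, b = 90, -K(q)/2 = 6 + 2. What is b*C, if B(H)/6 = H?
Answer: -540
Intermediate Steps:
K(q) = -16 (K(q) = -2*(6 + 2) = -2*8 = -16)
L(M, s) = -10 + 2*s (L(M, s) = (-5 + s)*2 = -10 + 2*s)
B(H) = 6*H
m(j) = 2
I(f) = -10 + 2*f
C = -6 (C = -10 + 2*2 = -10 + 4 = -6)
b*C = 90*(-6) = -540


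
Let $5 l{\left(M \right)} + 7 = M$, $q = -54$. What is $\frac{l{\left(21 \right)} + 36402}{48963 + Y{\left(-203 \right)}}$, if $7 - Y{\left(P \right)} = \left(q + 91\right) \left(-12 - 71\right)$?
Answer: $\frac{182024}{260205} \approx 0.69954$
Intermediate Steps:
$l{\left(M \right)} = - \frac{7}{5} + \frac{M}{5}$
$Y{\left(P \right)} = 3078$ ($Y{\left(P \right)} = 7 - \left(-54 + 91\right) \left(-12 - 71\right) = 7 - 37 \left(-83\right) = 7 - -3071 = 7 + 3071 = 3078$)
$\frac{l{\left(21 \right)} + 36402}{48963 + Y{\left(-203 \right)}} = \frac{\left(- \frac{7}{5} + \frac{1}{5} \cdot 21\right) + 36402}{48963 + 3078} = \frac{\left(- \frac{7}{5} + \frac{21}{5}\right) + 36402}{52041} = \left(\frac{14}{5} + 36402\right) \frac{1}{52041} = \frac{182024}{5} \cdot \frac{1}{52041} = \frac{182024}{260205}$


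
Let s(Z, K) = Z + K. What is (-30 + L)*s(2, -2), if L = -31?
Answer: 0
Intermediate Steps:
s(Z, K) = K + Z
(-30 + L)*s(2, -2) = (-30 - 31)*(-2 + 2) = -61*0 = 0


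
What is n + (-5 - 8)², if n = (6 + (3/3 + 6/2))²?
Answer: 269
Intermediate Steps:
n = 100 (n = (6 + (3*(⅓) + 6*(½)))² = (6 + (1 + 3))² = (6 + 4)² = 10² = 100)
n + (-5 - 8)² = 100 + (-5 - 8)² = 100 + (-13)² = 100 + 169 = 269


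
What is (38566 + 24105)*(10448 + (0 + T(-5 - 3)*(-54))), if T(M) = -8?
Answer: 681860480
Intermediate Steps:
(38566 + 24105)*(10448 + (0 + T(-5 - 3)*(-54))) = (38566 + 24105)*(10448 + (0 - 8*(-54))) = 62671*(10448 + (0 + 432)) = 62671*(10448 + 432) = 62671*10880 = 681860480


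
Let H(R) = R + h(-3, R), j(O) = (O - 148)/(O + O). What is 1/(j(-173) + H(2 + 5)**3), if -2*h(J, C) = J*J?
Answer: 1384/22909 ≈ 0.060413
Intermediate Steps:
h(J, C) = -J**2/2 (h(J, C) = -J*J/2 = -J**2/2)
j(O) = (-148 + O)/(2*O) (j(O) = (-148 + O)/((2*O)) = (-148 + O)*(1/(2*O)) = (-148 + O)/(2*O))
H(R) = -9/2 + R (H(R) = R - 1/2*(-3)**2 = R - 1/2*9 = R - 9/2 = -9/2 + R)
1/(j(-173) + H(2 + 5)**3) = 1/((1/2)*(-148 - 173)/(-173) + (-9/2 + (2 + 5))**3) = 1/((1/2)*(-1/173)*(-321) + (-9/2 + 7)**3) = 1/(321/346 + (5/2)**3) = 1/(321/346 + 125/8) = 1/(22909/1384) = 1384/22909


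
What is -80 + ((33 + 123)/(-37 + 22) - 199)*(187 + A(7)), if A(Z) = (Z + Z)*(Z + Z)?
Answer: -401401/5 ≈ -80280.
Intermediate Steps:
A(Z) = 4*Z**2 (A(Z) = (2*Z)*(2*Z) = 4*Z**2)
-80 + ((33 + 123)/(-37 + 22) - 199)*(187 + A(7)) = -80 + ((33 + 123)/(-37 + 22) - 199)*(187 + 4*7**2) = -80 + (156/(-15) - 199)*(187 + 4*49) = -80 + (156*(-1/15) - 199)*(187 + 196) = -80 + (-52/5 - 199)*383 = -80 - 1047/5*383 = -80 - 401001/5 = -401401/5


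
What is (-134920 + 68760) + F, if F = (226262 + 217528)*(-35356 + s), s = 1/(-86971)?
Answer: -1364636339787190/86971 ≈ -1.5691e+10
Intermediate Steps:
s = -1/86971 ≈ -1.1498e-5
F = -1364630585785830/86971 (F = (226262 + 217528)*(-35356 - 1/86971) = 443790*(-3074946677/86971) = -1364630585785830/86971 ≈ -1.5691e+10)
(-134920 + 68760) + F = (-134920 + 68760) - 1364630585785830/86971 = -66160 - 1364630585785830/86971 = -1364636339787190/86971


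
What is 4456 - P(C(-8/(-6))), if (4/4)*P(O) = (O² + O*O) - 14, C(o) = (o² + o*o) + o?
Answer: 358198/81 ≈ 4422.2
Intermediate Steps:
C(o) = o + 2*o² (C(o) = (o² + o²) + o = 2*o² + o = o + 2*o²)
P(O) = -14 + 2*O² (P(O) = (O² + O*O) - 14 = (O² + O²) - 14 = 2*O² - 14 = -14 + 2*O²)
4456 - P(C(-8/(-6))) = 4456 - (-14 + 2*((-8/(-6))*(1 + 2*(-8/(-6))))²) = 4456 - (-14 + 2*((-8*(-⅙))*(1 + 2*(-8*(-⅙))))²) = 4456 - (-14 + 2*(4*(1 + 2*(4/3))/3)²) = 4456 - (-14 + 2*(4*(1 + 8/3)/3)²) = 4456 - (-14 + 2*((4/3)*(11/3))²) = 4456 - (-14 + 2*(44/9)²) = 4456 - (-14 + 2*(1936/81)) = 4456 - (-14 + 3872/81) = 4456 - 1*2738/81 = 4456 - 2738/81 = 358198/81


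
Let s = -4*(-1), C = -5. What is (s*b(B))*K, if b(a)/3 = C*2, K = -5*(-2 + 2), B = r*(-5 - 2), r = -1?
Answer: 0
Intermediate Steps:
B = 7 (B = -(-5 - 2) = -1*(-7) = 7)
K = 0 (K = -5*0 = 0)
b(a) = -30 (b(a) = 3*(-5*2) = 3*(-10) = -30)
s = 4
(s*b(B))*K = (4*(-30))*0 = -120*0 = 0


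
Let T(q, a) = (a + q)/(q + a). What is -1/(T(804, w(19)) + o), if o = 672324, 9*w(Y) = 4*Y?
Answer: -1/672325 ≈ -1.4874e-6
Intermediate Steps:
w(Y) = 4*Y/9 (w(Y) = (4*Y)/9 = 4*Y/9)
T(q, a) = 1 (T(q, a) = (a + q)/(a + q) = 1)
-1/(T(804, w(19)) + o) = -1/(1 + 672324) = -1/672325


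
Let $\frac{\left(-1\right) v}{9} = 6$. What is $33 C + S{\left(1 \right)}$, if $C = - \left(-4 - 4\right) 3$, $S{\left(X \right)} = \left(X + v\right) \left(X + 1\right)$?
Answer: $686$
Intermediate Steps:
$v = -54$ ($v = \left(-9\right) 6 = -54$)
$S{\left(X \right)} = \left(1 + X\right) \left(-54 + X\right)$ ($S{\left(X \right)} = \left(X - 54\right) \left(X + 1\right) = \left(-54 + X\right) \left(1 + X\right) = \left(1 + X\right) \left(-54 + X\right)$)
$C = 24$ ($C = - \left(-8\right) 3 = \left(-1\right) \left(-24\right) = 24$)
$33 C + S{\left(1 \right)} = 33 \cdot 24 - \left(107 - 1\right) = 792 - 106 = 686$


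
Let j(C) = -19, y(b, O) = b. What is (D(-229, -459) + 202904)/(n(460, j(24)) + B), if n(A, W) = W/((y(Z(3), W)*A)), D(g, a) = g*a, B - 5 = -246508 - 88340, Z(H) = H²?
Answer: -1275182100/1386250039 ≈ -0.91988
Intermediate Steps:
B = -334843 (B = 5 + (-246508 - 88340) = 5 - 334848 = -334843)
D(g, a) = a*g
n(A, W) = W/(9*A) (n(A, W) = W/((3²*A)) = W/((9*A)) = W*(1/(9*A)) = W/(9*A))
(D(-229, -459) + 202904)/(n(460, j(24)) + B) = (-459*(-229) + 202904)/((⅑)*(-19)/460 - 334843) = (105111 + 202904)/((⅑)*(-19)*(1/460) - 334843) = 308015/(-19/4140 - 334843) = 308015/(-1386250039/4140) = 308015*(-4140/1386250039) = -1275182100/1386250039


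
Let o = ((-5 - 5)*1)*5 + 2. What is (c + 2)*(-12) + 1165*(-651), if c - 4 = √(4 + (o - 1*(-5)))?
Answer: -758487 - 12*I*√39 ≈ -7.5849e+5 - 74.94*I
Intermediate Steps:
o = -48 (o = -10*1*5 + 2 = -10*5 + 2 = -50 + 2 = -48)
c = 4 + I*√39 (c = 4 + √(4 + (-48 - 1*(-5))) = 4 + √(4 + (-48 + 5)) = 4 + √(4 - 43) = 4 + √(-39) = 4 + I*√39 ≈ 4.0 + 6.245*I)
(c + 2)*(-12) + 1165*(-651) = ((4 + I*√39) + 2)*(-12) + 1165*(-651) = (6 + I*√39)*(-12) - 758415 = (-72 - 12*I*√39) - 758415 = -758487 - 12*I*√39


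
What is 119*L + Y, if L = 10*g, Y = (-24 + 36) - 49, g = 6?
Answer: 7103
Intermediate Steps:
Y = -37 (Y = 12 - 49 = -37)
L = 60 (L = 10*6 = 60)
119*L + Y = 119*60 - 37 = 7140 - 37 = 7103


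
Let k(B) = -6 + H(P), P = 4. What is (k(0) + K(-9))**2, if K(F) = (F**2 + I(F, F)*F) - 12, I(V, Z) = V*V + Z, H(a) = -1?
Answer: 343396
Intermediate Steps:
I(V, Z) = Z + V**2 (I(V, Z) = V**2 + Z = Z + V**2)
k(B) = -7 (k(B) = -6 - 1 = -7)
K(F) = -12 + F**2 + F*(F + F**2) (K(F) = (F**2 + (F + F**2)*F) - 12 = (F**2 + F*(F + F**2)) - 12 = -12 + F**2 + F*(F + F**2))
(k(0) + K(-9))**2 = (-7 + (-12 + (-9)**3 + 2*(-9)**2))**2 = (-7 + (-12 - 729 + 2*81))**2 = (-7 + (-12 - 729 + 162))**2 = (-7 - 579)**2 = (-586)**2 = 343396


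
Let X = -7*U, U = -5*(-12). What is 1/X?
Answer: -1/420 ≈ -0.0023810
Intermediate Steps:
U = 60
X = -420 (X = -7*60 = -420)
1/X = 1/(-420) = -1/420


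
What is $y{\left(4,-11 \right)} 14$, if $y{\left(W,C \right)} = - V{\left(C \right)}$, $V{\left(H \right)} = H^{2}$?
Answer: $-1694$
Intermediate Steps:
$y{\left(W,C \right)} = - C^{2}$
$y{\left(4,-11 \right)} 14 = - \left(-11\right)^{2} \cdot 14 = \left(-1\right) 121 \cdot 14 = \left(-121\right) 14 = -1694$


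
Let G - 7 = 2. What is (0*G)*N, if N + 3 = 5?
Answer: 0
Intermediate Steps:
N = 2 (N = -3 + 5 = 2)
G = 9 (G = 7 + 2 = 9)
(0*G)*N = (0*9)*2 = 0*2 = 0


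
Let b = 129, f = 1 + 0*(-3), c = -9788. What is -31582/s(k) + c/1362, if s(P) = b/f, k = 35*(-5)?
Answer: -2459852/9761 ≈ -252.01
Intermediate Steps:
k = -175
f = 1 (f = 1 + 0 = 1)
s(P) = 129 (s(P) = 129/1 = 129*1 = 129)
-31582/s(k) + c/1362 = -31582/129 - 9788/1362 = -31582*1/129 - 9788*1/1362 = -31582/129 - 4894/681 = -2459852/9761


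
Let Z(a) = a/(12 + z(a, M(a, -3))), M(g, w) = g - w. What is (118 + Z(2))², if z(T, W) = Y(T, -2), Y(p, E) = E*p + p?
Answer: 349281/25 ≈ 13971.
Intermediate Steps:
Y(p, E) = p + E*p
z(T, W) = -T (z(T, W) = T*(1 - 2) = T*(-1) = -T)
Z(a) = a/(12 - a)
(118 + Z(2))² = (118 + 2/(12 - 1*2))² = (118 + 2/(12 - 2))² = (118 + 2/10)² = (118 + 2*(⅒))² = (118 + ⅕)² = (591/5)² = 349281/25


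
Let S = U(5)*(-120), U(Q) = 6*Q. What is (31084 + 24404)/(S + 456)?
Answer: -2312/131 ≈ -17.649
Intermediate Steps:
S = -3600 (S = (6*5)*(-120) = 30*(-120) = -3600)
(31084 + 24404)/(S + 456) = (31084 + 24404)/(-3600 + 456) = 55488/(-3144) = 55488*(-1/3144) = -2312/131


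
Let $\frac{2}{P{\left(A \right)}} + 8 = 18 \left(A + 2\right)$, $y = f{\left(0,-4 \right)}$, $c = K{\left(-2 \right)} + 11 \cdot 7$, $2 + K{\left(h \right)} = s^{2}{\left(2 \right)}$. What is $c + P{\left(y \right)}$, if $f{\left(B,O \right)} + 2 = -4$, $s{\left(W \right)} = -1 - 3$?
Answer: $\frac{3639}{40} \approx 90.975$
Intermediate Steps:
$s{\left(W \right)} = -4$
$f{\left(B,O \right)} = -6$ ($f{\left(B,O \right)} = -2 - 4 = -6$)
$K{\left(h \right)} = 14$ ($K{\left(h \right)} = -2 + \left(-4\right)^{2} = -2 + 16 = 14$)
$c = 91$ ($c = 14 + 11 \cdot 7 = 14 + 77 = 91$)
$y = -6$
$P{\left(A \right)} = \frac{2}{28 + 18 A}$ ($P{\left(A \right)} = \frac{2}{-8 + 18 \left(A + 2\right)} = \frac{2}{-8 + 18 \left(2 + A\right)} = \frac{2}{-8 + \left(36 + 18 A\right)} = \frac{2}{28 + 18 A}$)
$c + P{\left(y \right)} = 91 + \frac{1}{14 + 9 \left(-6\right)} = 91 + \frac{1}{14 - 54} = 91 + \frac{1}{-40} = 91 - \frac{1}{40} = \frac{3639}{40}$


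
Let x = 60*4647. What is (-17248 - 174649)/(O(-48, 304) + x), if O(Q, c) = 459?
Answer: -191897/279279 ≈ -0.68712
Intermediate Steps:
x = 278820
(-17248 - 174649)/(O(-48, 304) + x) = (-17248 - 174649)/(459 + 278820) = -191897/279279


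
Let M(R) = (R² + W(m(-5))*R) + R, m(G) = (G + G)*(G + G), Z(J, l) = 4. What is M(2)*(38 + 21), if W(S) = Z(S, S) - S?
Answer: -10974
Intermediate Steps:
m(G) = 4*G² (m(G) = (2*G)*(2*G) = 4*G²)
W(S) = 4 - S
M(R) = R² - 95*R (M(R) = (R² + (4 - 4*(-5)²)*R) + R = (R² + (4 - 4*25)*R) + R = (R² + (4 - 1*100)*R) + R = (R² + (4 - 100)*R) + R = (R² - 96*R) + R = R² - 95*R)
M(2)*(38 + 21) = (2*(-95 + 2))*(38 + 21) = (2*(-93))*59 = -186*59 = -10974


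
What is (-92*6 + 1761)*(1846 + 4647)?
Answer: 7850037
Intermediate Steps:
(-92*6 + 1761)*(1846 + 4647) = (-552 + 1761)*6493 = 1209*6493 = 7850037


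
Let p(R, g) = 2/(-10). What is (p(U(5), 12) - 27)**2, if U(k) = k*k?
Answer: 18496/25 ≈ 739.84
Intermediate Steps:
U(k) = k**2
p(R, g) = -1/5 (p(R, g) = 2*(-1/10) = -1/5)
(p(U(5), 12) - 27)**2 = (-1/5 - 27)**2 = (-136/5)**2 = 18496/25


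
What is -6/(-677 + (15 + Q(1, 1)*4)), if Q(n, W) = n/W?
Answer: 3/329 ≈ 0.0091185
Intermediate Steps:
-6/(-677 + (15 + Q(1, 1)*4)) = -6/(-677 + (15 + (1/1)*4)) = -6/(-677 + (15 + (1*1)*4)) = -6/(-677 + (15 + 1*4)) = -6/(-677 + (15 + 4)) = -6/(-677 + 19) = -6/(-658) = -1/658*(-6) = 3/329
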